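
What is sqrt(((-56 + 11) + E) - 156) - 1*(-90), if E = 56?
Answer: 90 + I*sqrt(145) ≈ 90.0 + 12.042*I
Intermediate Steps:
sqrt(((-56 + 11) + E) - 156) - 1*(-90) = sqrt(((-56 + 11) + 56) - 156) - 1*(-90) = sqrt((-45 + 56) - 156) + 90 = sqrt(11 - 156) + 90 = sqrt(-145) + 90 = I*sqrt(145) + 90 = 90 + I*sqrt(145)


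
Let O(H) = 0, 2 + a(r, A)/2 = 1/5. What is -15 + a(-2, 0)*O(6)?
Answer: -15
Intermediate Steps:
a(r, A) = -18/5 (a(r, A) = -4 + 2*(1/5) = -4 + 2/5 = -18/5)
-15 + a(-2, 0)*O(6) = -15 - 18/5*0 = -15 + 0 = -15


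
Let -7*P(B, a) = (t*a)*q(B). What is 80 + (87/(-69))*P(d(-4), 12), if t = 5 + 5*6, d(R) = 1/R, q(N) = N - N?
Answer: 80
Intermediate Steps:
q(N) = 0
t = 35 (t = 5 + 30 = 35)
P(B, a) = 0 (P(B, a) = -35*a*0/7 = -1/7*0 = 0)
80 + (87/(-69))*P(d(-4), 12) = 80 + (87/(-69))*0 = 80 + (87*(-1/69))*0 = 80 - 29/23*0 = 80 + 0 = 80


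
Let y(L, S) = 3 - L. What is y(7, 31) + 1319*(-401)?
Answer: -528923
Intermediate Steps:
y(7, 31) + 1319*(-401) = (3 - 1*7) + 1319*(-401) = (3 - 7) - 528919 = -4 - 528919 = -528923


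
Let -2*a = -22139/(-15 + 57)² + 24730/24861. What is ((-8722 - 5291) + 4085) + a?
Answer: -290091404755/29236536 ≈ -9922.2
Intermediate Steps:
a = 168924653/29236536 (a = -(-22139/(-15 + 57)² + 24730/24861)/2 = -(-22139/(42²) + 24730*(1/24861))/2 = -(-22139/1764 + 24730/24861)/2 = -½*(-168924653/14618268) = 168924653/29236536 ≈ 5.7779)
((-8722 - 5291) + 4085) + a = ((-8722 - 5291) + 4085) + 168924653/29236536 = (-14013 + 4085) + 168924653/29236536 = -9928 + 168924653/29236536 = -290091404755/29236536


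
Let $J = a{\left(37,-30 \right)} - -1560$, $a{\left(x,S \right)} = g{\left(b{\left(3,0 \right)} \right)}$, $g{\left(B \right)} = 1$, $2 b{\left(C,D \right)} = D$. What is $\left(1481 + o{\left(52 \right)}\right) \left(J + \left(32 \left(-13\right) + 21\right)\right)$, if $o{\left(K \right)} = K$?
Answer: $1787478$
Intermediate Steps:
$b{\left(C,D \right)} = \frac{D}{2}$
$a{\left(x,S \right)} = 1$
$J = 1561$ ($J = 1 - -1560 = 1 + 1560 = 1561$)
$\left(1481 + o{\left(52 \right)}\right) \left(J + \left(32 \left(-13\right) + 21\right)\right) = \left(1481 + 52\right) \left(1561 + \left(32 \left(-13\right) + 21\right)\right) = 1533 \left(1561 + \left(-416 + 21\right)\right) = 1533 \left(1561 - 395\right) = 1533 \cdot 1166 = 1787478$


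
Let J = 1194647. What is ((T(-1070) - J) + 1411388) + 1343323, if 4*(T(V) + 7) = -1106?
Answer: 3119561/2 ≈ 1.5598e+6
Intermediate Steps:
T(V) = -567/2 (T(V) = -7 + (¼)*(-1106) = -7 - 553/2 = -567/2)
((T(-1070) - J) + 1411388) + 1343323 = ((-567/2 - 1*1194647) + 1411388) + 1343323 = ((-567/2 - 1194647) + 1411388) + 1343323 = (-2389861/2 + 1411388) + 1343323 = 432915/2 + 1343323 = 3119561/2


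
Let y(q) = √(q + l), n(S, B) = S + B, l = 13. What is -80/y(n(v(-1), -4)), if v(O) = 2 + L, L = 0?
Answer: -80*√11/11 ≈ -24.121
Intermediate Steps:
v(O) = 2 (v(O) = 2 + 0 = 2)
n(S, B) = B + S
y(q) = √(13 + q) (y(q) = √(q + 13) = √(13 + q))
-80/y(n(v(-1), -4)) = -80/√(13 + (-4 + 2)) = -80/√(13 - 2) = -80*√11/11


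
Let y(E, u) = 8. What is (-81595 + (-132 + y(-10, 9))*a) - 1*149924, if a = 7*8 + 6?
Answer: -239207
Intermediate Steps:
a = 62 (a = 56 + 6 = 62)
(-81595 + (-132 + y(-10, 9))*a) - 1*149924 = (-81595 + (-132 + 8)*62) - 1*149924 = (-81595 - 124*62) - 149924 = (-81595 - 7688) - 149924 = -89283 - 149924 = -239207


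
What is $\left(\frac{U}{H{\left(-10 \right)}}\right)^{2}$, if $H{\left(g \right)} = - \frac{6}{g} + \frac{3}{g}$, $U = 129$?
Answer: $184900$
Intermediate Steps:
$H{\left(g \right)} = - \frac{3}{g}$
$\left(\frac{U}{H{\left(-10 \right)}}\right)^{2} = \left(\frac{129}{\left(-3\right) \frac{1}{-10}}\right)^{2} = \left(\frac{129}{\left(-3\right) \left(- \frac{1}{10}\right)}\right)^{2} = \left(\frac{129}{\frac{3}{10}}\right)^{2} = \left(129 \cdot \frac{10}{3}\right)^{2} = 430^{2} = 184900$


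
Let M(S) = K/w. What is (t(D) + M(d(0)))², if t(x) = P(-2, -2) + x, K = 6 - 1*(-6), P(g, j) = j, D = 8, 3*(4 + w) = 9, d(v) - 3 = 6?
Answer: 36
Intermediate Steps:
d(v) = 9 (d(v) = 3 + 6 = 9)
w = -1 (w = -4 + (⅓)*9 = -4 + 3 = -1)
K = 12 (K = 6 + 6 = 12)
t(x) = -2 + x
M(S) = -12 (M(S) = 12/(-1) = 12*(-1) = -12)
(t(D) + M(d(0)))² = ((-2 + 8) - 12)² = (6 - 12)² = (-6)² = 36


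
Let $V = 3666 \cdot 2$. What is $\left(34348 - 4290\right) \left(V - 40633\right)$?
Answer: $-1000961458$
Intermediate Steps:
$V = 7332$
$\left(34348 - 4290\right) \left(V - 40633\right) = \left(34348 - 4290\right) \left(7332 - 40633\right) = 30058 \left(-33301\right) = -1000961458$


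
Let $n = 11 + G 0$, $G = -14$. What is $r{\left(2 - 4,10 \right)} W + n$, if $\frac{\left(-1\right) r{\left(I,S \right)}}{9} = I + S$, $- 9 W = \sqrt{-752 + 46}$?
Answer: $11 + 8 i \sqrt{706} \approx 11.0 + 212.57 i$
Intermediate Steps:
$W = - \frac{i \sqrt{706}}{9}$ ($W = - \frac{\sqrt{-752 + 46}}{9} = - \frac{\sqrt{-706}}{9} = - \frac{i \sqrt{706}}{9} \approx - 2.9523 i$)
$n = 11$ ($n = 11 - 0 = 11 + 0 = 11$)
$r{\left(I,S \right)} = - 9 I - 9 S$ ($r{\left(I,S \right)} = - 9 \left(I + S\right) = - 9 I - 9 S$)
$r{\left(2 - 4,10 \right)} W + n = \left(- 9 \left(2 - 4\right) - 90\right) \left(- \frac{i \sqrt{706}}{9}\right) + 11 = \left(\left(-9\right) \left(-2\right) - 90\right) \left(- \frac{i \sqrt{706}}{9}\right) + 11 = \left(18 - 90\right) \left(- \frac{i \sqrt{706}}{9}\right) + 11 = - 72 \left(- \frac{i \sqrt{706}}{9}\right) + 11 = 8 i \sqrt{706} + 11 = 11 + 8 i \sqrt{706}$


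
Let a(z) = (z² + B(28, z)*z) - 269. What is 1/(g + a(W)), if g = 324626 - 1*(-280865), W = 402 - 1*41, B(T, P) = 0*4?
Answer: 1/735543 ≈ 1.3595e-6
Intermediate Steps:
B(T, P) = 0
W = 361 (W = 402 - 41 = 361)
a(z) = -269 + z² (a(z) = (z² + 0*z) - 269 = (z² + 0) - 269 = z² - 269 = -269 + z²)
g = 605491 (g = 324626 + 280865 = 605491)
1/(g + a(W)) = 1/(605491 + (-269 + 361²)) = 1/(605491 + (-269 + 130321)) = 1/(605491 + 130052) = 1/735543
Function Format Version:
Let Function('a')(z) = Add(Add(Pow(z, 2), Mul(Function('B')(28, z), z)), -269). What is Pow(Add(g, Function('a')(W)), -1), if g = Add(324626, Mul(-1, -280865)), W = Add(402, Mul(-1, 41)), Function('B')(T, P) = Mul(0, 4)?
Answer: Rational(1, 735543) ≈ 1.3595e-6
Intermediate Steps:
Function('B')(T, P) = 0
W = 361 (W = Add(402, -41) = 361)
Function('a')(z) = Add(-269, Pow(z, 2)) (Function('a')(z) = Add(Add(Pow(z, 2), Mul(0, z)), -269) = Add(Add(Pow(z, 2), 0), -269) = Add(Pow(z, 2), -269) = Add(-269, Pow(z, 2)))
g = 605491 (g = Add(324626, 280865) = 605491)
Pow(Add(g, Function('a')(W)), -1) = Pow(Add(605491, Add(-269, Pow(361, 2))), -1) = Pow(Add(605491, Add(-269, 130321)), -1) = Pow(Add(605491, 130052), -1) = Pow(735543, -1) = Rational(1, 735543)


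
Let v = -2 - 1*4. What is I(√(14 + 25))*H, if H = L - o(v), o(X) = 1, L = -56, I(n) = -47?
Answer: 2679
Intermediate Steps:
v = -6 (v = -2 - 4 = -6)
H = -57 (H = -56 - 1*1 = -56 - 1 = -57)
I(√(14 + 25))*H = -47*(-57) = 2679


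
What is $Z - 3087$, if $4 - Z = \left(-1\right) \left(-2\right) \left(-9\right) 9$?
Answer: $-2921$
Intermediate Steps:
$Z = 166$ ($Z = 4 - \left(-1\right) \left(-2\right) \left(-9\right) 9 = 4 - 2 \left(-9\right) 9 = 4 - \left(-18\right) 9 = 4 - -162 = 4 + 162 = 166$)
$Z - 3087 = 166 - 3087 = -2921$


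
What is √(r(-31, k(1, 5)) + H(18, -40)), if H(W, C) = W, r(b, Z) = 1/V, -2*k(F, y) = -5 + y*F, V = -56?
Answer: √14098/28 ≈ 4.2405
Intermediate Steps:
k(F, y) = 5/2 - F*y/2 (k(F, y) = -(-5 + y*F)/2 = -(-5 + F*y)/2 = 5/2 - F*y/2)
r(b, Z) = -1/56 (r(b, Z) = 1/(-56) = -1/56)
√(r(-31, k(1, 5)) + H(18, -40)) = √(-1/56 + 18) = √(1007/56) = √14098/28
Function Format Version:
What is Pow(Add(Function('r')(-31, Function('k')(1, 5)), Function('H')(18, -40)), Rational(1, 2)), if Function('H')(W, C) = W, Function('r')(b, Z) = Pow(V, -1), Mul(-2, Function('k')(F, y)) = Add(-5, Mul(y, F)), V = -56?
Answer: Mul(Rational(1, 28), Pow(14098, Rational(1, 2))) ≈ 4.2405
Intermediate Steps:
Function('k')(F, y) = Add(Rational(5, 2), Mul(Rational(-1, 2), F, y)) (Function('k')(F, y) = Mul(Rational(-1, 2), Add(-5, Mul(y, F))) = Mul(Rational(-1, 2), Add(-5, Mul(F, y))) = Add(Rational(5, 2), Mul(Rational(-1, 2), F, y)))
Function('r')(b, Z) = Rational(-1, 56) (Function('r')(b, Z) = Pow(-56, -1) = Rational(-1, 56))
Pow(Add(Function('r')(-31, Function('k')(1, 5)), Function('H')(18, -40)), Rational(1, 2)) = Pow(Add(Rational(-1, 56), 18), Rational(1, 2)) = Pow(Rational(1007, 56), Rational(1, 2)) = Mul(Rational(1, 28), Pow(14098, Rational(1, 2)))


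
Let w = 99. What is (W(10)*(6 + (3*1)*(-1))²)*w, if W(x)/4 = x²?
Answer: 356400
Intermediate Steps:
W(x) = 4*x²
(W(10)*(6 + (3*1)*(-1))²)*w = ((4*10²)*(6 + (3*1)*(-1))²)*99 = ((4*100)*(6 + 3*(-1))²)*99 = (400*(6 - 3)²)*99 = (400*3²)*99 = (400*9)*99 = 3600*99 = 356400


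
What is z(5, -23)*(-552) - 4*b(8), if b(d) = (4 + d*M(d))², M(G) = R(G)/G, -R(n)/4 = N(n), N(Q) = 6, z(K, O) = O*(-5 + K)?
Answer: -1600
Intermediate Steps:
R(n) = -24 (R(n) = -4*6 = -24)
M(G) = -24/G
b(d) = 400 (b(d) = (4 + d*(-24/d))² = (4 - 24)² = (-20)² = 400)
z(5, -23)*(-552) - 4*b(8) = -23*(-5 + 5)*(-552) - 4*400 = -23*0*(-552) - 1600 = 0*(-552) - 1600 = 0 - 1600 = -1600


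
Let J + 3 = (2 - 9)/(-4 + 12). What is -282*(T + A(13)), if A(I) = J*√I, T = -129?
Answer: 36378 + 4371*√13/4 ≈ 40318.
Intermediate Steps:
J = -31/8 (J = -3 + (2 - 9)/(-4 + 12) = -3 - 7/8 = -31/8 ≈ -3.8750)
A(I) = -31*√I/8
-282*(T + A(13)) = -282*(-129 - 31*√13/8) = 36378 + 4371*√13/4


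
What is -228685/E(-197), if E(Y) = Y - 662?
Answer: 228685/859 ≈ 266.22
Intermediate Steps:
E(Y) = -662 + Y
-228685/E(-197) = -228685/(-662 - 197) = -228685/(-859) = -228685*(-1/859) = 228685/859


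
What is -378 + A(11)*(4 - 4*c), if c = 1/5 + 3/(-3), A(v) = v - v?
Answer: -378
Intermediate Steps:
A(v) = 0
c = -4/5 (c = 1*(1/5) + 3*(-1/3) = 1/5 - 1 = -4/5 ≈ -0.80000)
-378 + A(11)*(4 - 4*c) = -378 + 0*(4 - 4*(-4/5)) = -378 + 0*(4 + 16/5) = -378 + 0*(36/5) = -378 + 0 = -378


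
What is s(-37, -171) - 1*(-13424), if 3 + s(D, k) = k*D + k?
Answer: 19577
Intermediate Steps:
s(D, k) = -3 + k + D*k (s(D, k) = -3 + (k*D + k) = -3 + (D*k + k) = -3 + (k + D*k) = -3 + k + D*k)
s(-37, -171) - 1*(-13424) = (-3 - 171 - 37*(-171)) - 1*(-13424) = (-3 - 171 + 6327) + 13424 = 6153 + 13424 = 19577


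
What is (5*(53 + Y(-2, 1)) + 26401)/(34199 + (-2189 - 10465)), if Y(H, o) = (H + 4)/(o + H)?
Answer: 26656/21545 ≈ 1.2372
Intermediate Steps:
Y(H, o) = (4 + H)/(H + o)
(5*(53 + Y(-2, 1)) + 26401)/(34199 + (-2189 - 10465)) = (5*(53 + (4 - 2)/(-2 + 1)) + 26401)/(34199 + (-2189 - 10465)) = (5*(53 + 2/(-1)) + 26401)/(34199 - 12654) = (5*(53 - 1*2) + 26401)/21545 = (5*(53 - 2) + 26401)*(1/21545) = (5*51 + 26401)*(1/21545) = (255 + 26401)*(1/21545) = 26656*(1/21545) = 26656/21545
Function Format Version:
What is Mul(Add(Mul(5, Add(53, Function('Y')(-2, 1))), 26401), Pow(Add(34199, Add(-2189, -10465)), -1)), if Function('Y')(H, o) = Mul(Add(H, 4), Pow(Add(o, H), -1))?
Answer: Rational(26656, 21545) ≈ 1.2372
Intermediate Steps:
Function('Y')(H, o) = Mul(Pow(Add(H, o), -1), Add(4, H)) (Function('Y')(H, o) = Mul(Add(4, H), Pow(Add(H, o), -1)) = Mul(Pow(Add(H, o), -1), Add(4, H)))
Mul(Add(Mul(5, Add(53, Function('Y')(-2, 1))), 26401), Pow(Add(34199, Add(-2189, -10465)), -1)) = Mul(Add(Mul(5, Add(53, Mul(Pow(Add(-2, 1), -1), Add(4, -2)))), 26401), Pow(Add(34199, Add(-2189, -10465)), -1)) = Mul(Add(Mul(5, Add(53, Mul(Pow(-1, -1), 2))), 26401), Pow(Add(34199, -12654), -1)) = Mul(Add(Mul(5, Add(53, Mul(-1, 2))), 26401), Pow(21545, -1)) = Mul(Add(Mul(5, Add(53, -2)), 26401), Rational(1, 21545)) = Mul(Add(Mul(5, 51), 26401), Rational(1, 21545)) = Mul(Add(255, 26401), Rational(1, 21545)) = Mul(26656, Rational(1, 21545)) = Rational(26656, 21545)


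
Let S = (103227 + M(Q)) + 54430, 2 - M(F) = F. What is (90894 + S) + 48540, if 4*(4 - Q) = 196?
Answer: 297138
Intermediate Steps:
Q = -45 (Q = 4 - ¼*196 = 4 - 49 = -45)
M(F) = 2 - F
S = 157704 (S = (103227 + (2 - 1*(-45))) + 54430 = (103227 + (2 + 45)) + 54430 = (103227 + 47) + 54430 = 103274 + 54430 = 157704)
(90894 + S) + 48540 = (90894 + 157704) + 48540 = 248598 + 48540 = 297138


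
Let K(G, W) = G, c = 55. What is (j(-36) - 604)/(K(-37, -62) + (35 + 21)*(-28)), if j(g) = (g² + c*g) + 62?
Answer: 1226/1605 ≈ 0.76386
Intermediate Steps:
j(g) = 62 + g² + 55*g (j(g) = (g² + 55*g) + 62 = 62 + g² + 55*g)
(j(-36) - 604)/(K(-37, -62) + (35 + 21)*(-28)) = ((62 + (-36)² + 55*(-36)) - 604)/(-37 + (35 + 21)*(-28)) = ((62 + 1296 - 1980) - 604)/(-37 + 56*(-28)) = (-622 - 604)/(-37 - 1568) = -1226/(-1605) = -1226*(-1/1605) = 1226/1605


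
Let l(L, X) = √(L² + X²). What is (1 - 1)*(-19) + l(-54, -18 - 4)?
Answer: 10*√34 ≈ 58.310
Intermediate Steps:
(1 - 1)*(-19) + l(-54, -18 - 4) = (1 - 1)*(-19) + √((-54)² + (-18 - 4)²) = 0*(-19) + √(2916 + (-22)²) = 0 + √(2916 + 484) = 0 + √3400 = 0 + 10*√34 = 10*√34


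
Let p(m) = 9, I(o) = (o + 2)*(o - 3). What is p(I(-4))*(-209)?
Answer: -1881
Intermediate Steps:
I(o) = (-3 + o)*(2 + o) (I(o) = (2 + o)*(-3 + o) = (-3 + o)*(2 + o))
p(I(-4))*(-209) = 9*(-209) = -1881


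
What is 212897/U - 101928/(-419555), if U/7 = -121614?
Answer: -2550898291/357166332390 ≈ -0.0071420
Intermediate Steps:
U = -851298 (U = 7*(-121614) = -851298)
212897/U - 101928/(-419555) = 212897/(-851298) - 101928/(-419555) = 212897*(-1/851298) - 101928*(-1/419555) = -212897/851298 + 101928/419555 = -2550898291/357166332390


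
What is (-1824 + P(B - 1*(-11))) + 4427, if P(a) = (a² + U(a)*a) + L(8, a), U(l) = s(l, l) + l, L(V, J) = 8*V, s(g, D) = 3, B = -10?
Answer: 2672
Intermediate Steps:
U(l) = 3 + l
P(a) = 64 + a² + a*(3 + a) (P(a) = (a² + (3 + a)*a) + 8*8 = (a² + a*(3 + a)) + 64 = 64 + a² + a*(3 + a))
(-1824 + P(B - 1*(-11))) + 4427 = (-1824 + (64 + (-10 - 1*(-11))² + (-10 - 1*(-11))*(3 + (-10 - 1*(-11))))) + 4427 = (-1824 + (64 + (-10 + 11)² + (-10 + 11)*(3 + (-10 + 11)))) + 4427 = (-1824 + (64 + 1² + 1*(3 + 1))) + 4427 = (-1824 + (64 + 1 + 1*4)) + 4427 = (-1824 + (64 + 1 + 4)) + 4427 = (-1824 + 69) + 4427 = -1755 + 4427 = 2672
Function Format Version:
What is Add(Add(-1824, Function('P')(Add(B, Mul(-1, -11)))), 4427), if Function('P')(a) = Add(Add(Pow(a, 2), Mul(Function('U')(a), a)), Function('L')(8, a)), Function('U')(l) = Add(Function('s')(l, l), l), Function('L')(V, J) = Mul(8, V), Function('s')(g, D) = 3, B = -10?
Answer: 2672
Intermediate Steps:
Function('U')(l) = Add(3, l)
Function('P')(a) = Add(64, Pow(a, 2), Mul(a, Add(3, a))) (Function('P')(a) = Add(Add(Pow(a, 2), Mul(Add(3, a), a)), Mul(8, 8)) = Add(Add(Pow(a, 2), Mul(a, Add(3, a))), 64) = Add(64, Pow(a, 2), Mul(a, Add(3, a))))
Add(Add(-1824, Function('P')(Add(B, Mul(-1, -11)))), 4427) = Add(Add(-1824, Add(64, Pow(Add(-10, Mul(-1, -11)), 2), Mul(Add(-10, Mul(-1, -11)), Add(3, Add(-10, Mul(-1, -11)))))), 4427) = Add(Add(-1824, Add(64, Pow(Add(-10, 11), 2), Mul(Add(-10, 11), Add(3, Add(-10, 11))))), 4427) = Add(Add(-1824, Add(64, Pow(1, 2), Mul(1, Add(3, 1)))), 4427) = Add(Add(-1824, Add(64, 1, Mul(1, 4))), 4427) = Add(Add(-1824, Add(64, 1, 4)), 4427) = Add(Add(-1824, 69), 4427) = Add(-1755, 4427) = 2672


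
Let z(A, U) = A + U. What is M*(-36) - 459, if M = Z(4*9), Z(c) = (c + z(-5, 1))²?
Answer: -37323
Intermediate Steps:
Z(c) = (-4 + c)² (Z(c) = (c + (-5 + 1))² = (c - 4)² = (-4 + c)²)
M = 1024 (M = (-4 + 4*9)² = (-4 + 36)² = 32² = 1024)
M*(-36) - 459 = 1024*(-36) - 459 = -36864 - 459 = -37323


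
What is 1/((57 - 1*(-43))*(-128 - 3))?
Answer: -1/13100 ≈ -7.6336e-5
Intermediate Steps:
1/((57 - 1*(-43))*(-128 - 3)) = 1/((57 + 43)*(-131)) = 1/(100*(-131)) = 1/(-13100) = -1/13100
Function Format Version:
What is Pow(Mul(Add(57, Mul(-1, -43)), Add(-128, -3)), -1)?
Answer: Rational(-1, 13100) ≈ -7.6336e-5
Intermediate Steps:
Pow(Mul(Add(57, Mul(-1, -43)), Add(-128, -3)), -1) = Pow(Mul(Add(57, 43), -131), -1) = Pow(Mul(100, -131), -1) = Pow(-13100, -1) = Rational(-1, 13100)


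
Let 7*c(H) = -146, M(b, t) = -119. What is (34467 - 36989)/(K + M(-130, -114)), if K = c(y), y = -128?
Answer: 17654/979 ≈ 18.033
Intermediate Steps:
c(H) = -146/7 (c(H) = (1/7)*(-146) = -146/7)
K = -146/7 ≈ -20.857
(34467 - 36989)/(K + M(-130, -114)) = (34467 - 36989)/(-146/7 - 119) = -2522/(-979/7) = -2522*(-7/979) = 17654/979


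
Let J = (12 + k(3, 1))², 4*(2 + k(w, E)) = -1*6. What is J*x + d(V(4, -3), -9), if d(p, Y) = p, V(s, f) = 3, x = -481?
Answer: -138997/4 ≈ -34749.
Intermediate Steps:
k(w, E) = -7/2 (k(w, E) = -2 + (-1*6)/4 = -2 + (¼)*(-6) = -2 - 3/2 = -7/2)
J = 289/4 (J = (12 - 7/2)² = (17/2)² = 289/4 ≈ 72.250)
J*x + d(V(4, -3), -9) = (289/4)*(-481) + 3 = -139009/4 + 3 = -138997/4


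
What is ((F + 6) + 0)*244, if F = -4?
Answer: 488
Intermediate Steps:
((F + 6) + 0)*244 = ((-4 + 6) + 0)*244 = (2 + 0)*244 = 2*244 = 488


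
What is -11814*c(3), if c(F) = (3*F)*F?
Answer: -318978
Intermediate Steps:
c(F) = 3*F²
-11814*c(3) = -35442*3² = -35442*9 = -11814*27 = -318978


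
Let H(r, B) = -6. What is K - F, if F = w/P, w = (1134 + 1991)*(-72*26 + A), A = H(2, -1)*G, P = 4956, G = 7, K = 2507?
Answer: 3067657/826 ≈ 3713.9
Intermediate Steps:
A = -42 (A = -6*7 = -42)
w = -5981250 (w = (1134 + 1991)*(-72*26 - 42) = 3125*(-1872 - 42) = 3125*(-1914) = -5981250)
F = -996875/826 (F = -5981250/4956 = -5981250*1/4956 = -996875/826 ≈ -1206.9)
K - F = 2507 - 1*(-996875/826) = 2507 + 996875/826 = 3067657/826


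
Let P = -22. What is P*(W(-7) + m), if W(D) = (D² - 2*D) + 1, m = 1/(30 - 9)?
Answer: -29590/21 ≈ -1409.0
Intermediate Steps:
m = 1/21 ≈ 0.047619
W(D) = 1 + D² - 2*D
P*(W(-7) + m) = -22*((1 + (-7)² - 2*(-7)) + 1/21) = -22*((1 + 49 + 14) + 1/21) = -22*(64 + 1/21) = -22*1345/21 = -29590/21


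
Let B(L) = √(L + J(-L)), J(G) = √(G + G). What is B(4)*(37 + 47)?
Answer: 84*√(4 + 2*I*√2) ≈ 177.19 + 56.317*I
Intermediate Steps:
J(G) = √2*√G (J(G) = √(2*G) = √2*√G)
B(L) = √(L + √2*√(-L))
B(4)*(37 + 47) = √(4 + √2*√(-1*4))*(37 + 47) = √(4 + √2*√(-4))*84 = √(4 + √2*(2*I))*84 = √(4 + 2*I*√2)*84 = 84*√(4 + 2*I*√2)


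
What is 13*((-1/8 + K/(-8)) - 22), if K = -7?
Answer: -1105/4 ≈ -276.25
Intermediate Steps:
13*((-1/8 + K/(-8)) - 22) = 13*((-1/8 - 7/(-8)) - 22) = 13*((-1*⅛ - 7*(-⅛)) - 22) = 13*((-⅛ + 7/8) - 22) = 13*(¾ - 22) = 13*(-85/4) = -1105/4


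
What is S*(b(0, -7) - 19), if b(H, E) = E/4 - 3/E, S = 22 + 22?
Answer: -6259/7 ≈ -894.14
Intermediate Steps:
S = 44
b(H, E) = -3/E + E/4 (b(H, E) = E*(¼) - 3/E = E/4 - 3/E = -3/E + E/4)
S*(b(0, -7) - 19) = 44*((-3/(-7) + (¼)*(-7)) - 19) = 44*((-3*(-⅐) - 7/4) - 19) = 44*((3/7 - 7/4) - 19) = 44*(-37/28 - 19) = 44*(-569/28) = -6259/7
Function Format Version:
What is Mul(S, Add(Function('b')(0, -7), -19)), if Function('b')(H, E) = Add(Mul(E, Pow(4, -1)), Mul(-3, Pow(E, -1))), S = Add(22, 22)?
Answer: Rational(-6259, 7) ≈ -894.14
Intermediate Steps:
S = 44
Function('b')(H, E) = Add(Mul(-3, Pow(E, -1)), Mul(Rational(1, 4), E)) (Function('b')(H, E) = Add(Mul(E, Rational(1, 4)), Mul(-3, Pow(E, -1))) = Add(Mul(Rational(1, 4), E), Mul(-3, Pow(E, -1))) = Add(Mul(-3, Pow(E, -1)), Mul(Rational(1, 4), E)))
Mul(S, Add(Function('b')(0, -7), -19)) = Mul(44, Add(Add(Mul(-3, Pow(-7, -1)), Mul(Rational(1, 4), -7)), -19)) = Mul(44, Add(Add(Mul(-3, Rational(-1, 7)), Rational(-7, 4)), -19)) = Mul(44, Add(Add(Rational(3, 7), Rational(-7, 4)), -19)) = Mul(44, Add(Rational(-37, 28), -19)) = Mul(44, Rational(-569, 28)) = Rational(-6259, 7)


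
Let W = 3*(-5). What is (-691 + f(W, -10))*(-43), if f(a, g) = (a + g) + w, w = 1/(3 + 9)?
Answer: 369413/12 ≈ 30784.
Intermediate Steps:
W = -15
w = 1/12 ≈ 0.083333
f(a, g) = 1/12 + a + g (f(a, g) = (a + g) + 1/12 = 1/12 + a + g)
(-691 + f(W, -10))*(-43) = (-691 + (1/12 - 15 - 10))*(-43) = (-691 - 299/12)*(-43) = -8591/12*(-43) = 369413/12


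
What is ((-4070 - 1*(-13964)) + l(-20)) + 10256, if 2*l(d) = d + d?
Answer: 20130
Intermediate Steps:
l(d) = d (l(d) = (d + d)/2 = (2*d)/2 = d)
((-4070 - 1*(-13964)) + l(-20)) + 10256 = ((-4070 - 1*(-13964)) - 20) + 10256 = ((-4070 + 13964) - 20) + 10256 = (9894 - 20) + 10256 = 9874 + 10256 = 20130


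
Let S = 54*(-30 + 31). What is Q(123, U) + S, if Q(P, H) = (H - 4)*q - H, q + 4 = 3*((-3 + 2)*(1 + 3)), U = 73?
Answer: -1123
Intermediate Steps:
q = -16 (q = -4 + 3*((-3 + 2)*(1 + 3)) = -4 + 3*(-1*4) = -4 + 3*(-4) = -4 - 12 = -16)
S = 54 (S = 54*1 = 54)
Q(P, H) = 64 - 17*H (Q(P, H) = (H - 4)*(-16) - H = (-4 + H)*(-16) - H = (64 - 16*H) - H = 64 - 17*H)
Q(123, U) + S = (64 - 17*73) + 54 = (64 - 1241) + 54 = -1177 + 54 = -1123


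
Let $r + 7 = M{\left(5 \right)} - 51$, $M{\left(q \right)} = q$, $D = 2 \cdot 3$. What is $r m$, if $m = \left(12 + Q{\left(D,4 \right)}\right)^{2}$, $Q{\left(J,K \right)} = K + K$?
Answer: $-21200$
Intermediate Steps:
$D = 6$
$Q{\left(J,K \right)} = 2 K$
$r = -53$ ($r = -7 + \left(5 - 51\right) = -7 - 46 = -53$)
$m = 400$ ($m = \left(12 + 2 \cdot 4\right)^{2} = \left(12 + 8\right)^{2} = 20^{2} = 400$)
$r m = \left(-53\right) 400 = -21200$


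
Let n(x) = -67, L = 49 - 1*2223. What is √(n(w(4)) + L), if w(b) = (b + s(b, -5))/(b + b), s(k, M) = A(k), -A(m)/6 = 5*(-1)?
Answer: 3*I*√249 ≈ 47.339*I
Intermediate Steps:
A(m) = 30 (A(m) = -30*(-1) = -6*(-5) = 30)
s(k, M) = 30
w(b) = (30 + b)/(2*b) (w(b) = (b + 30)/(b + b) = (30 + b)/((2*b)) = (30 + b)*(1/(2*b)) = (30 + b)/(2*b))
L = -2174 (L = 49 - 2223 = -2174)
√(n(w(4)) + L) = √(-67 - 2174) = √(-2241) = 3*I*√249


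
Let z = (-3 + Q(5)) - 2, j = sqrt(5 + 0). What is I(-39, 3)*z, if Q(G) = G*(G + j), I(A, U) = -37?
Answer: -740 - 185*sqrt(5) ≈ -1153.7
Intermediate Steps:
j = sqrt(5) ≈ 2.2361
Q(G) = G*(G + sqrt(5))
z = 20 + 5*sqrt(5) (z = (-3 + 5*(5 + sqrt(5))) - 2 = (-3 + (25 + 5*sqrt(5))) - 2 = (22 + 5*sqrt(5)) - 2 = 20 + 5*sqrt(5) ≈ 31.180)
I(-39, 3)*z = -37*(20 + 5*sqrt(5)) = -740 - 185*sqrt(5)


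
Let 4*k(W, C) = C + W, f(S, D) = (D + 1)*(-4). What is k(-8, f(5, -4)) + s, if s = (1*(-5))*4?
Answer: -19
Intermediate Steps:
f(S, D) = -4 - 4*D (f(S, D) = (1 + D)*(-4) = -4 - 4*D)
k(W, C) = C/4 + W/4 (k(W, C) = (C + W)/4 = C/4 + W/4)
s = -20 (s = -5*4 = -20)
k(-8, f(5, -4)) + s = ((-4 - 4*(-4))/4 + (¼)*(-8)) - 20 = ((-4 + 16)/4 - 2) - 20 = ((¼)*12 - 2) - 20 = (3 - 2) - 20 = 1 - 20 = -19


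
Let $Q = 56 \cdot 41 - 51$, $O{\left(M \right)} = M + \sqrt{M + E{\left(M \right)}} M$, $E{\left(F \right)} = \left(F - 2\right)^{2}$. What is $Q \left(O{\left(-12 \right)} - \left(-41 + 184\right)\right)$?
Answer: $-347975 - 53880 \sqrt{46} \approx -7.1341 \cdot 10^{5}$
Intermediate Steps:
$E{\left(F \right)} = \left(-2 + F\right)^{2}$
$O{\left(M \right)} = M + M \sqrt{M + \left(-2 + M\right)^{2}}$ ($O{\left(M \right)} = M + \sqrt{M + \left(-2 + M\right)^{2}} M = M + M \sqrt{M + \left(-2 + M\right)^{2}}$)
$Q = 2245$ ($Q = 2296 - 51 = 2245$)
$Q \left(O{\left(-12 \right)} - \left(-41 + 184\right)\right) = 2245 \left(- 12 \left(1 + \sqrt{-12 + \left(-2 - 12\right)^{2}}\right) - \left(-41 + 184\right)\right) = 2245 \left(- 12 \left(1 + \sqrt{-12 + \left(-14\right)^{2}}\right) - 143\right) = 2245 \left(- 12 \left(1 + \sqrt{-12 + 196}\right) - 143\right) = 2245 \left(- 12 \left(1 + \sqrt{184}\right) - 143\right) = 2245 \left(- 12 \left(1 + 2 \sqrt{46}\right) - 143\right) = 2245 \left(\left(-12 - 24 \sqrt{46}\right) - 143\right) = 2245 \left(-155 - 24 \sqrt{46}\right) = -347975 - 53880 \sqrt{46}$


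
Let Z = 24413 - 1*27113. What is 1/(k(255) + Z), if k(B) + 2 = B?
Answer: -1/2447 ≈ -0.00040866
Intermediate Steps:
k(B) = -2 + B
Z = -2700 (Z = 24413 - 27113 = -2700)
1/(k(255) + Z) = 1/((-2 + 255) - 2700) = 1/(253 - 2700) = 1/(-2447) = -1/2447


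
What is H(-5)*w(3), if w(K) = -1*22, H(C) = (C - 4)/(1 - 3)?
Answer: -99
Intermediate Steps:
H(C) = 2 - C/2 (H(C) = (-4 + C)/(-2) = (-4 + C)*(-½) = 2 - C/2)
w(K) = -22
H(-5)*w(3) = (2 - ½*(-5))*(-22) = (2 + 5/2)*(-22) = (9/2)*(-22) = -99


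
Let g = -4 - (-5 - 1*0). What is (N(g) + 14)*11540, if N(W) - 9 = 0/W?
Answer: 265420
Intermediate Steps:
g = 1 (g = -4 - (-5 + 0) = -4 - 1*(-5) = -4 + 5 = 1)
N(W) = 9 (N(W) = 9 + 0/W = 9 + 0 = 9)
(N(g) + 14)*11540 = (9 + 14)*11540 = 23*11540 = 265420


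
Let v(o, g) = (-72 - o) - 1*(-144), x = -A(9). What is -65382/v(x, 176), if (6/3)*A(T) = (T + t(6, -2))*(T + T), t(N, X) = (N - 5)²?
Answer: -10897/27 ≈ -403.59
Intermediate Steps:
t(N, X) = (-5 + N)²
A(T) = T*(1 + T) (A(T) = ((T + (-5 + 6)²)*(T + T))/2 = ((T + 1²)*(2*T))/2 = ((T + 1)*(2*T))/2 = ((1 + T)*(2*T))/2 = (2*T*(1 + T))/2 = T*(1 + T))
x = -90 (x = -9*(1 + 9) = -9*10 = -1*90 = -90)
v(o, g) = 72 - o (v(o, g) = (-72 - o) + 144 = 72 - o)
-65382/v(x, 176) = -65382/(72 - 1*(-90)) = -65382/(72 + 90) = -65382/162 = -65382*1/162 = -10897/27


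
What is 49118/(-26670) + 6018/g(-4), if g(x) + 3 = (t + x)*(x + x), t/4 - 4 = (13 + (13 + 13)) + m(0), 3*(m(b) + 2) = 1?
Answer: -336063569/51753135 ≈ -6.4936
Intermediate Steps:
m(b) = -5/3 (m(b) = -2 + (1/3)*1 = -2 + 1/3 = -5/3)
t = 496/3 (t = 16 + 4*((13 + (13 + 13)) - 5/3) = 16 + 4*((13 + 26) - 5/3) = 16 + 4*(39 - 5/3) = 16 + 4*(112/3) = 16 + 448/3 = 496/3 ≈ 165.33)
g(x) = -3 + 2*x*(496/3 + x) (g(x) = -3 + (496/3 + x)*(x + x) = -3 + (496/3 + x)*(2*x) = -3 + 2*x*(496/3 + x))
49118/(-26670) + 6018/g(-4) = 49118/(-26670) + 6018/(-3 + 2*(-4)**2 + (992/3)*(-4)) = 49118*(-1/26670) + 6018/(-3 + 2*16 - 3968/3) = -24559/13335 + 6018/(-3 + 32 - 3968/3) = -24559/13335 + 6018/(-3881/3) = -24559/13335 + 6018*(-3/3881) = -24559/13335 - 18054/3881 = -336063569/51753135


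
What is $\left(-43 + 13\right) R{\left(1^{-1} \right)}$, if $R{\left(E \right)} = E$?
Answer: $-30$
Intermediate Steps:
$\left(-43 + 13\right) R{\left(1^{-1} \right)} = \frac{-43 + 13}{1} = \left(-30\right) 1 = -30$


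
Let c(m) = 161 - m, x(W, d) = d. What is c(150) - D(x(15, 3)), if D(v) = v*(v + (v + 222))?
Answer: -673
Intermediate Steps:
D(v) = v*(222 + 2*v) (D(v) = v*(v + (222 + v)) = v*(222 + 2*v))
c(150) - D(x(15, 3)) = (161 - 1*150) - 2*3*(111 + 3) = (161 - 150) - 2*3*114 = 11 - 1*684 = 11 - 684 = -673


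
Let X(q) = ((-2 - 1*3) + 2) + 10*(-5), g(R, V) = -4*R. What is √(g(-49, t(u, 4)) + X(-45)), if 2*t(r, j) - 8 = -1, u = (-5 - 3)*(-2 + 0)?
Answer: √143 ≈ 11.958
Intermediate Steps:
u = 16 (u = -8*(-2) = 16)
t(r, j) = 7/2 (t(r, j) = 4 + (½)*(-1) = 4 - ½ = 7/2)
X(q) = -53 (X(q) = ((-2 - 3) + 2) - 50 = (-5 + 2) - 50 = -3 - 50 = -53)
√(g(-49, t(u, 4)) + X(-45)) = √(-4*(-49) - 53) = √(196 - 53) = √143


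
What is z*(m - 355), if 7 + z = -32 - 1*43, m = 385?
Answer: -2460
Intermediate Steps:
z = -82 (z = -7 + (-32 - 1*43) = -7 + (-32 - 43) = -7 - 75 = -82)
z*(m - 355) = -82*(385 - 355) = -82*30 = -2460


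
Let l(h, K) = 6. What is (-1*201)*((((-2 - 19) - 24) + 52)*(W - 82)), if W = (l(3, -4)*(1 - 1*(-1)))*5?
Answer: 30954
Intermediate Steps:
W = 60 (W = (6*(1 - 1*(-1)))*5 = (6*(1 + 1))*5 = (6*2)*5 = 12*5 = 60)
(-1*201)*((((-2 - 19) - 24) + 52)*(W - 82)) = (-1*201)*((((-2 - 19) - 24) + 52)*(60 - 82)) = -201*((-21 - 24) + 52)*(-22) = -201*(-45 + 52)*(-22) = -1407*(-22) = -201*(-154) = 30954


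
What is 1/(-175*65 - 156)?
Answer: -1/11531 ≈ -8.6723e-5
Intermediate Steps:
1/(-175*65 - 156) = 1/(-11375 - 156) = 1/(-11531) = -1/11531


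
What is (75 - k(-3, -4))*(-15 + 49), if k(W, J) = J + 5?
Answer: 2516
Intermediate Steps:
k(W, J) = 5 + J
(75 - k(-3, -4))*(-15 + 49) = (75 - (5 - 4))*(-15 + 49) = (75 - 1*1)*34 = (75 - 1)*34 = 74*34 = 2516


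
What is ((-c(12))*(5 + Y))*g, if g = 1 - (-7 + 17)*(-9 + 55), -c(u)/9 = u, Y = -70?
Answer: 3222180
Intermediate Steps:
c(u) = -9*u
g = -459 (g = 1 - 10*46 = 1 - 1*460 = 1 - 460 = -459)
((-c(12))*(5 + Y))*g = ((-(-9)*12)*(5 - 70))*(-459) = (-1*(-108)*(-65))*(-459) = (108*(-65))*(-459) = -7020*(-459) = 3222180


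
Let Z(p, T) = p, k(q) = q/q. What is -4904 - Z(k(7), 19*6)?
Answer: -4905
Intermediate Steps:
k(q) = 1
-4904 - Z(k(7), 19*6) = -4904 - 1*1 = -4904 - 1 = -4905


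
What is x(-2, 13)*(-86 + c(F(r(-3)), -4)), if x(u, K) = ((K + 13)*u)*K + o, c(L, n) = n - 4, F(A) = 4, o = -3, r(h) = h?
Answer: 63826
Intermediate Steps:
c(L, n) = -4 + n
x(u, K) = -3 + K*u*(13 + K) (x(u, K) = ((K + 13)*u)*K - 3 = ((13 + K)*u)*K - 3 = (u*(13 + K))*K - 3 = K*u*(13 + K) - 3 = -3 + K*u*(13 + K))
x(-2, 13)*(-86 + c(F(r(-3)), -4)) = (-3 - 2*13² + 13*13*(-2))*(-86 + (-4 - 4)) = (-3 - 2*169 - 338)*(-86 - 8) = (-3 - 338 - 338)*(-94) = -679*(-94) = 63826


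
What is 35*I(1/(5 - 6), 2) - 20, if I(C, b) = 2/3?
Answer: 10/3 ≈ 3.3333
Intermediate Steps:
I(C, b) = ⅔ (I(C, b) = 2*(⅓) = ⅔)
35*I(1/(5 - 6), 2) - 20 = 35*(⅔) - 20 = 70/3 - 20 = 10/3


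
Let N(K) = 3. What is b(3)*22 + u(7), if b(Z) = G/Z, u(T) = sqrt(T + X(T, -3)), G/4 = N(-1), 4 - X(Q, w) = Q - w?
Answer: 89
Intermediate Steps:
X(Q, w) = 4 + w - Q (X(Q, w) = 4 - (Q - w) = 4 + (w - Q) = 4 + w - Q)
G = 12 (G = 4*3 = 12)
u(T) = 1 (u(T) = sqrt(T + (4 - 3 - T)) = sqrt(T + (1 - T)) = sqrt(1) = 1)
b(Z) = 12/Z
b(3)*22 + u(7) = (12/3)*22 + 1 = (12*(1/3))*22 + 1 = 4*22 + 1 = 88 + 1 = 89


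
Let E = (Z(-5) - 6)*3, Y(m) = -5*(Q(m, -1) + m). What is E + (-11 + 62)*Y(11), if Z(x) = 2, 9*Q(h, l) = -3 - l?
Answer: -8281/3 ≈ -2760.3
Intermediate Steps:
Q(h, l) = -⅓ - l/9 (Q(h, l) = (-3 - l)/9 = -⅓ - l/9)
Y(m) = 10/9 - 5*m (Y(m) = -5*((-⅓ - ⅑*(-1)) + m) = -5*((-⅓ + ⅑) + m) = -5*(-2/9 + m) = 10/9 - 5*m)
E = -12 (E = (2 - 6)*3 = -4*3 = -12)
E + (-11 + 62)*Y(11) = -12 + (-11 + 62)*(10/9 - 5*11) = -12 + 51*(10/9 - 55) = -12 + 51*(-485/9) = -12 - 8245/3 = -8281/3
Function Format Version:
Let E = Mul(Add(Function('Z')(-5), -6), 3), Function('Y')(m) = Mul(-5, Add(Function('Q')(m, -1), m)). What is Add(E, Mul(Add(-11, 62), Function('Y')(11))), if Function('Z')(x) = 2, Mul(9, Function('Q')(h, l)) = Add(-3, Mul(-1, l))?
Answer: Rational(-8281, 3) ≈ -2760.3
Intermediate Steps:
Function('Q')(h, l) = Add(Rational(-1, 3), Mul(Rational(-1, 9), l)) (Function('Q')(h, l) = Mul(Rational(1, 9), Add(-3, Mul(-1, l))) = Add(Rational(-1, 3), Mul(Rational(-1, 9), l)))
Function('Y')(m) = Add(Rational(10, 9), Mul(-5, m)) (Function('Y')(m) = Mul(-5, Add(Add(Rational(-1, 3), Mul(Rational(-1, 9), -1)), m)) = Mul(-5, Add(Add(Rational(-1, 3), Rational(1, 9)), m)) = Mul(-5, Add(Rational(-2, 9), m)) = Add(Rational(10, 9), Mul(-5, m)))
E = -12 (E = Mul(Add(2, -6), 3) = Mul(-4, 3) = -12)
Add(E, Mul(Add(-11, 62), Function('Y')(11))) = Add(-12, Mul(Add(-11, 62), Add(Rational(10, 9), Mul(-5, 11)))) = Add(-12, Mul(51, Add(Rational(10, 9), -55))) = Add(-12, Mul(51, Rational(-485, 9))) = Add(-12, Rational(-8245, 3)) = Rational(-8281, 3)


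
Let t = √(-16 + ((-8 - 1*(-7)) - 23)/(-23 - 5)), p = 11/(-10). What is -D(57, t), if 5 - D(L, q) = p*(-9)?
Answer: 49/10 ≈ 4.9000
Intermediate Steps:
p = -11/10 (p = 11*(-⅒) = -11/10 ≈ -1.1000)
t = I*√742/7 (t = √(-16 + ((-8 + 7) - 23)/(-28)) = √(-16 + (-1 - 23)*(-1/28)) = √(-16 - 24*(-1/28)) = √(-16 + 6/7) = √(-106/7) = I*√742/7 ≈ 3.8914*I)
D(L, q) = -49/10 (D(L, q) = 5 - (-11)*(-9)/10 = 5 - 1*99/10 = 5 - 99/10 = -49/10)
-D(57, t) = -1*(-49/10) = 49/10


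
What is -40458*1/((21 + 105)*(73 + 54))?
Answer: -6743/2667 ≈ -2.5283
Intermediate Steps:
-40458*1/((21 + 105)*(73 + 54)) = -40458/(126*127) = -40458/16002 = -40458*1/16002 = -6743/2667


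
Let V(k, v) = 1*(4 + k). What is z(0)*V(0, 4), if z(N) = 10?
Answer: 40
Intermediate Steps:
V(k, v) = 4 + k
z(0)*V(0, 4) = 10*(4 + 0) = 10*4 = 40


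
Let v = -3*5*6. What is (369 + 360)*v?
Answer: -65610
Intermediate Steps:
v = -90 (v = -15*6 = -90)
(369 + 360)*v = (369 + 360)*(-90) = 729*(-90) = -65610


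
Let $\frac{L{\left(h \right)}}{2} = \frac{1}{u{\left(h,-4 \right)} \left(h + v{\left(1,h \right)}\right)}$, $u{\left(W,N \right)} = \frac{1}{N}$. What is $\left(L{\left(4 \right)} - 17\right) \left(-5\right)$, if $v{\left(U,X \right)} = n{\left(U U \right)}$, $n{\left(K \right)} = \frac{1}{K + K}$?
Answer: $\frac{845}{9} \approx 93.889$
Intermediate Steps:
$n{\left(K \right)} = \frac{1}{2 K}$
$v{\left(U,X \right)} = \frac{1}{2 U^{2}}$ ($v{\left(U,X \right)} = \frac{1}{2 U U} = \frac{1}{2 U^{2}}$)
$L{\left(h \right)} = \frac{2}{- \frac{1}{8} - \frac{h}{4}}$ ($L{\left(h \right)} = \frac{2}{\frac{1}{-4} \left(h + \frac{1}{2 \cdot 1}\right)} = \frac{2}{\left(- \frac{1}{4}\right) \left(h + \frac{1}{2} \cdot 1\right)} = \frac{2}{\left(- \frac{1}{4}\right) \left(h + \frac{1}{2}\right)} = \frac{2}{\left(- \frac{1}{4}\right) \left(\frac{1}{2} + h\right)} = \frac{2}{- \frac{1}{8} - \frac{h}{4}}$)
$\left(L{\left(4 \right)} - 17\right) \left(-5\right) = \left(- \frac{16}{1 + 2 \cdot 4} - 17\right) \left(-5\right) = \left(- \frac{16}{1 + 8} - 17\right) \left(-5\right) = \left(- \frac{16}{9} - 17\right) \left(-5\right) = \left(- \frac{169}{9}\right) \left(-5\right) = \frac{845}{9}$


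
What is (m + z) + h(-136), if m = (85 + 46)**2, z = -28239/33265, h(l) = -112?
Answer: 567106746/33265 ≈ 17048.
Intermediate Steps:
z = -28239/33265 ≈ -0.84891
m = 17161 (m = 131**2 = 17161)
(m + z) + h(-136) = (17161 - 28239/33265) - 112 = 570832426/33265 - 112 = 567106746/33265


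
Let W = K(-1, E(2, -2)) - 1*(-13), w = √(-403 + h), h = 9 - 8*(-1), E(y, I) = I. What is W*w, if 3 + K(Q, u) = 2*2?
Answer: 14*I*√386 ≈ 275.06*I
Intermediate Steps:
K(Q, u) = 1 (K(Q, u) = -3 + 2*2 = -3 + 4 = 1)
h = 17 (h = 9 + 8 = 17)
w = I*√386 (w = √(-403 + 17) = √(-386) = I*√386 ≈ 19.647*I)
W = 14 (W = 1 - 1*(-13) = 1 + 13 = 14)
W*w = 14*(I*√386) = 14*I*√386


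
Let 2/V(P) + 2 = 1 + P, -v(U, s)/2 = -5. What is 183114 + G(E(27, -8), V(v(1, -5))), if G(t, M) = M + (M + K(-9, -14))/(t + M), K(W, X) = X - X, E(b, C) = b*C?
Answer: 1600235179/8739 ≈ 1.8311e+5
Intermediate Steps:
E(b, C) = C*b
v(U, s) = 10 (v(U, s) = -2*(-5) = 10)
V(P) = 2/(-1 + P) (V(P) = 2/(-2 + (1 + P)) = 2/(-1 + P))
K(W, X) = 0
G(t, M) = M + M/(M + t) (G(t, M) = M + (M + 0)/(t + M) = M + M/(M + t))
183114 + G(E(27, -8), V(v(1, -5))) = 183114 + (2/(-1 + 10))*(1 + 2/(-1 + 10) - 8*27)/(2/(-1 + 10) - 8*27) = 183114 + (2/9)*(1 + 2/9 - 216)/(2/9 - 216) = 183114 + (2*(⅑))*(1 + 2*(⅑) - 216)/(2*(⅑) - 216) = 183114 + 2*(1 + 2/9 - 216)/(9*(2/9 - 216)) = 183114 + (2/9)*(-1933/9)/(-1942/9) = 183114 + (2/9)*(-9/1942)*(-1933/9) = 183114 + 1933/8739 = 1600235179/8739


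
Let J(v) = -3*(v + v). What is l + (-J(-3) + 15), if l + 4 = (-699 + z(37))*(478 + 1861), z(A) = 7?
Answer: -1618595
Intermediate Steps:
J(v) = -6*v
l = -1618592 (l = -4 + (-699 + 7)*(478 + 1861) = -4 - 692*2339 = -4 - 1618588 = -1618592)
l + (-J(-3) + 15) = -1618592 + (-(-6)*(-3) + 15) = -1618592 + (-1*18 + 15) = -1618592 + (-18 + 15) = -1618592 - 3 = -1618595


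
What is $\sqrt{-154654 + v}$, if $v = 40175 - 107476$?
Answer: $i \sqrt{221955} \approx 471.12 i$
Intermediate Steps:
$v = -67301$ ($v = 40175 - 107476 = -67301$)
$\sqrt{-154654 + v} = \sqrt{-154654 - 67301} = \sqrt{-221955} = i \sqrt{221955}$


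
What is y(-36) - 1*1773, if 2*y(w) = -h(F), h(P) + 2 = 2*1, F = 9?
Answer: -1773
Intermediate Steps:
h(P) = 0 (h(P) = -2 + 2*1 = -2 + 2 = 0)
y(w) = 0 (y(w) = (-1*0)/2 = (½)*0 = 0)
y(-36) - 1*1773 = 0 - 1*1773 = 0 - 1773 = -1773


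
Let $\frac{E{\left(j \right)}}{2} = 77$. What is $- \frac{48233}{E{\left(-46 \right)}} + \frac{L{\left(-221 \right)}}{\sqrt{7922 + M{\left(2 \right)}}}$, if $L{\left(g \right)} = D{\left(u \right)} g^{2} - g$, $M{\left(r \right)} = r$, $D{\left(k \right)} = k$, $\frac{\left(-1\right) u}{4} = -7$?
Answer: $- \frac{48233}{154} + \frac{1367769 \sqrt{1981}}{3962} \approx 15052.0$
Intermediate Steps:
$u = 28$ ($u = \left(-4\right) \left(-7\right) = 28$)
$L{\left(g \right)} = - g + 28 g^{2}$ ($L{\left(g \right)} = 28 g^{2} - g = - g + 28 g^{2}$)
$E{\left(j \right)} = 154$ ($E{\left(j \right)} = 2 \cdot 77 = 154$)
$- \frac{48233}{E{\left(-46 \right)}} + \frac{L{\left(-221 \right)}}{\sqrt{7922 + M{\left(2 \right)}}} = - \frac{48233}{154} + \frac{\left(-221\right) \left(-1 + 28 \left(-221\right)\right)}{\sqrt{7922 + 2}} = \left(-48233\right) \frac{1}{154} + \frac{\left(-221\right) \left(-1 - 6188\right)}{\sqrt{7924}} = - \frac{48233}{154} + \frac{\left(-221\right) \left(-6189\right)}{2 \sqrt{1981}} = - \frac{48233}{154} + 1367769 \frac{\sqrt{1981}}{3962} = - \frac{48233}{154} + \frac{1367769 \sqrt{1981}}{3962}$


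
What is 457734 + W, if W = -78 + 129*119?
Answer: 473007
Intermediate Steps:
W = 15273 (W = -78 + 15351 = 15273)
457734 + W = 457734 + 15273 = 473007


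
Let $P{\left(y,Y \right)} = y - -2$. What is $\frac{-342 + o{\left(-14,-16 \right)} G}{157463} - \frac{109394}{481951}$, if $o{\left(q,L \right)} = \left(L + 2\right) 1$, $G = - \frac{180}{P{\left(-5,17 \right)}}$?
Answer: $- \frac{17795173504}{75889450313} \approx -0.23449$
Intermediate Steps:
$P{\left(y,Y \right)} = 2 + y$ ($P{\left(y,Y \right)} = y + 2 = 2 + y$)
$G = 60$ ($G = - \frac{180}{2 - 5} = - \frac{180}{-3} = \left(-180\right) \left(- \frac{1}{3}\right) = 60$)
$o{\left(q,L \right)} = 2 + L$ ($o{\left(q,L \right)} = \left(2 + L\right) 1 = 2 + L$)
$\frac{-342 + o{\left(-14,-16 \right)} G}{157463} - \frac{109394}{481951} = \frac{-342 + \left(2 - 16\right) 60}{157463} - \frac{109394}{481951} = \left(-342 - 840\right) \frac{1}{157463} - \frac{109394}{481951} = \left(-1182\right) \frac{1}{157463} - \frac{109394}{481951} = - \frac{1182}{157463} - \frac{109394}{481951} = - \frac{17795173504}{75889450313}$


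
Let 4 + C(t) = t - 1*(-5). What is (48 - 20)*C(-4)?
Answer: -84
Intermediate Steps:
C(t) = 1 + t (C(t) = -4 + (t - 1*(-5)) = -4 + (t + 5) = -4 + (5 + t) = 1 + t)
(48 - 20)*C(-4) = (48 - 20)*(1 - 4) = 28*(-3) = -84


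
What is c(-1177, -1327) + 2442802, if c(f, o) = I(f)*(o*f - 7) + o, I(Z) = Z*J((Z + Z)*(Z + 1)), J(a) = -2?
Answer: 3679088163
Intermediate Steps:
I(Z) = -2*Z (I(Z) = Z*(-2) = -2*Z)
c(f, o) = o - 2*f*(-7 + f*o) (c(f, o) = (-2*f)*(o*f - 7) + o = (-2*f)*(f*o - 7) + o = (-2*f)*(-7 + f*o) + o = -2*f*(-7 + f*o) + o = o - 2*f*(-7 + f*o))
c(-1177, -1327) + 2442802 = (-1327 + 14*(-1177) - 2*(-1327)*(-1177)²) + 2442802 = (-1327 - 16478 - 2*(-1327)*1385329) + 2442802 = (-1327 - 16478 + 3676663166) + 2442802 = 3676645361 + 2442802 = 3679088163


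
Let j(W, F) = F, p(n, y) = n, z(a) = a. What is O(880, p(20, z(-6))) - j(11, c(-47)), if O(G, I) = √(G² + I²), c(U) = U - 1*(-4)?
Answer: 43 + 20*√1937 ≈ 923.23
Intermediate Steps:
c(U) = 4 + U (c(U) = U + 4 = 4 + U)
O(880, p(20, z(-6))) - j(11, c(-47)) = √(880² + 20²) - (4 - 47) = √(774400 + 400) - 1*(-43) = √774800 + 43 = 20*√1937 + 43 = 43 + 20*√1937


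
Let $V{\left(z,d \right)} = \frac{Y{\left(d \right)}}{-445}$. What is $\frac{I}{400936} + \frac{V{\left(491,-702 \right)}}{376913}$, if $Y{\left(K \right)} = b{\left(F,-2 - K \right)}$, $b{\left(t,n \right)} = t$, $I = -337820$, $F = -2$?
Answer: $- \frac{14165323199207}{16811876450690} \approx -0.84258$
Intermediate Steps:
$Y{\left(K \right)} = -2$
$V{\left(z,d \right)} = \frac{2}{445}$ ($V{\left(z,d \right)} = - \frac{2}{-445} = \left(-2\right) \left(- \frac{1}{445}\right) = \frac{2}{445}$)
$\frac{I}{400936} + \frac{V{\left(491,-702 \right)}}{376913} = - \frac{337820}{400936} + \frac{2}{445 \cdot 376913} = \left(-337820\right) \frac{1}{400936} + \frac{2}{445} \cdot \frac{1}{376913} = - \frac{84455}{100234} + \frac{2}{167726285} = - \frac{14165323199207}{16811876450690}$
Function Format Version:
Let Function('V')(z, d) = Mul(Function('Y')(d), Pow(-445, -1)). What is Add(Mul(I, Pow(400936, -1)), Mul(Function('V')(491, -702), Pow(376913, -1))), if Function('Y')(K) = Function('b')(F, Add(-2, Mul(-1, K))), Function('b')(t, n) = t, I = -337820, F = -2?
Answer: Rational(-14165323199207, 16811876450690) ≈ -0.84258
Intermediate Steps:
Function('Y')(K) = -2
Function('V')(z, d) = Rational(2, 445) (Function('V')(z, d) = Mul(-2, Pow(-445, -1)) = Mul(-2, Rational(-1, 445)) = Rational(2, 445))
Add(Mul(I, Pow(400936, -1)), Mul(Function('V')(491, -702), Pow(376913, -1))) = Add(Mul(-337820, Pow(400936, -1)), Mul(Rational(2, 445), Pow(376913, -1))) = Add(Mul(-337820, Rational(1, 400936)), Mul(Rational(2, 445), Rational(1, 376913))) = Add(Rational(-84455, 100234), Rational(2, 167726285)) = Rational(-14165323199207, 16811876450690)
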